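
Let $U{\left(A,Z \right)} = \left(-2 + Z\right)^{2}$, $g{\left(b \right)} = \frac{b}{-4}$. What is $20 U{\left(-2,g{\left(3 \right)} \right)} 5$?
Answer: $\frac{3025}{4} \approx 756.25$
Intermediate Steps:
$g{\left(b \right)} = - \frac{b}{4}$ ($g{\left(b \right)} = b \left(- \frac{1}{4}\right) = - \frac{b}{4}$)
$20 U{\left(-2,g{\left(3 \right)} \right)} 5 = 20 \left(-2 - \frac{3}{4}\right)^{2} \cdot 5 = 20 \left(- \frac{11}{4}\right)^{2} \cdot 5 = 20 \cdot \frac{121}{16} \cdot 5 = \frac{605}{4} \cdot 5 = \frac{3025}{4}$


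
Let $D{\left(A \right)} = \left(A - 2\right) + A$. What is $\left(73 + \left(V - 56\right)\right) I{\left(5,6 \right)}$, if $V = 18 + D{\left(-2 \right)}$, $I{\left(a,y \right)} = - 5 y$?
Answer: $-870$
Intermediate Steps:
$D{\left(A \right)} = -2 + 2 A$ ($D{\left(A \right)} = \left(A - 2\right) + A = \left(-2 + A\right) + A = -2 + 2 A$)
$V = 12$ ($V = 18 + \left(-2 + 2 \left(-2\right)\right) = 18 - 6 = 12$)
$\left(73 + \left(V - 56\right)\right) I{\left(5,6 \right)} = \left(73 + \left(12 - 56\right)\right) \left(\left(-5\right) 6\right) = \left(73 + \left(12 - 56\right)\right) \left(-30\right) = \left(73 - 44\right) \left(-30\right) = 29 \left(-30\right) = -870$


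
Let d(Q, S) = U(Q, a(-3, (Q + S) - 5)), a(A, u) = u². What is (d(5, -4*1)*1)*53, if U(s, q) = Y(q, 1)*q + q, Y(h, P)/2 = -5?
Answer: -7632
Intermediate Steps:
Y(h, P) = -10 (Y(h, P) = 2*(-5) = -10)
U(s, q) = -9*q (U(s, q) = -10*q + q = -9*q)
d(Q, S) = -9*(-5 + Q + S)² (d(Q, S) = -9*((Q + S) - 5)² = -9*(-5 + Q + S)²)
(d(5, -4*1)*1)*53 = (-9*(-5 + 5 - 4*1)²*1)*53 = (-9*(-5 + 5 - 4)²*1)*53 = (-9*(-4)²*1)*53 = (-9*16*1)*53 = -144*1*53 = -144*53 = -7632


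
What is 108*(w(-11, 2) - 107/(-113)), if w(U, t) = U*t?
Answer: -256932/113 ≈ -2273.7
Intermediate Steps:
108*(w(-11, 2) - 107/(-113)) = 108*(-11*2 - 107/(-113)) = 108*(-22 - 107*(-1/113)) = 108*(-22 + 107/113) = 108*(-2379/113) = -256932/113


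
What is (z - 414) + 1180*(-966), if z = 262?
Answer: -1140032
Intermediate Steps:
(z - 414) + 1180*(-966) = (262 - 414) + 1180*(-966) = -152 - 1139880 = -1140032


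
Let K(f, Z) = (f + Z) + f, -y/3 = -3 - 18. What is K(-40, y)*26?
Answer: -442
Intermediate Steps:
y = 63 (y = -3*(-3 - 18) = -3*(-21) = 63)
K(f, Z) = Z + 2*f (K(f, Z) = (Z + f) + f = Z + 2*f)
K(-40, y)*26 = (63 + 2*(-40))*26 = (63 - 80)*26 = -17*26 = -442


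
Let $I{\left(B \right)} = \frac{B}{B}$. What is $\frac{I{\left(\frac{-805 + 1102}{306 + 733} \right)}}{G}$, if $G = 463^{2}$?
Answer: $\frac{1}{214369} \approx 4.6649 \cdot 10^{-6}$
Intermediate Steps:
$G = 214369$
$I{\left(B \right)} = 1$
$\frac{I{\left(\frac{-805 + 1102}{306 + 733} \right)}}{G} = 1 \cdot \frac{1}{214369} = \frac{1}{214369}$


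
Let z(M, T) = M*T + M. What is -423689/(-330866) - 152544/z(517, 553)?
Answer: 35440266449/47382988994 ≈ 0.74795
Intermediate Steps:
z(M, T) = M + M*T
-423689/(-330866) - 152544/z(517, 553) = -423689/(-330866) - 152544*1/(517*(1 + 553)) = -423689*(-1/330866) - 152544/(517*554) = 423689/330866 - 152544/286418 = 423689/330866 - 152544*1/286418 = 423689/330866 - 76272/143209 = 35440266449/47382988994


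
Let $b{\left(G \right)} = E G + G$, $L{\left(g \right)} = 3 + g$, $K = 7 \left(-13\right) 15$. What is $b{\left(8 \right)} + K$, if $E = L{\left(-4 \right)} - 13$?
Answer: $-1469$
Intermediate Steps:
$K = -1365$ ($K = \left(-91\right) 15 = -1365$)
$E = -14$ ($E = \left(3 - 4\right) - 13 = -1 - 13 = -14$)
$b{\left(G \right)} = - 13 G$ ($b{\left(G \right)} = - 14 G + G = - 13 G$)
$b{\left(8 \right)} + K = \left(-13\right) 8 - 1365 = -104 - 1365 = -1469$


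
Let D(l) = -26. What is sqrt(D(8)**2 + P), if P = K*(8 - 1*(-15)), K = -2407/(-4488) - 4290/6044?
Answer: sqrt(7725923555249658)/3390684 ≈ 25.923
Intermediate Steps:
K = -1176403/6781368 (K = -2407*(-1/4488) - 4290*1/6044 = 2407/4488 - 2145/3022 = -1176403/6781368 ≈ -0.17348)
P = -27057269/6781368 (P = -1176403*(8 - 1*(-15))/6781368 = -1176403*(8 + 15)/6781368 = -1176403/6781368*23 = -27057269/6781368 ≈ -3.9899)
sqrt(D(8)**2 + P) = sqrt((-26)**2 - 27057269/6781368) = sqrt(676 - 27057269/6781368) = sqrt(4557147499/6781368) = sqrt(7725923555249658)/3390684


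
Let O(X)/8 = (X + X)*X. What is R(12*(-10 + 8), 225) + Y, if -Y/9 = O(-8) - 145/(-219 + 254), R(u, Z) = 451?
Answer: -61094/7 ≈ -8727.7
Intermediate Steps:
O(X) = 16*X² (O(X) = 8*((X + X)*X) = 8*((2*X)*X) = 8*(2*X²) = 16*X²)
Y = -64251/7 (Y = -9*(16*(-8)² - 145/(-219 + 254)) = -9*(16*64 - 145/35) = -9*(1024 + (1/35)*(-145)) = -9*(1024 - 29/7) = -9*7139/7 = -64251/7 ≈ -9178.7)
R(12*(-10 + 8), 225) + Y = 451 - 64251/7 = -61094/7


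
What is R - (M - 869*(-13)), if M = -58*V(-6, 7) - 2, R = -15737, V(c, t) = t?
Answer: -26626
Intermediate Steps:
M = -408 (M = -58*7 - 2 = -406 - 2 = -408)
R - (M - 869*(-13)) = -15737 - (-408 - 869*(-13)) = -15737 - (-408 - 1*(-11297)) = -15737 - (-408 + 11297) = -15737 - 1*10889 = -15737 - 10889 = -26626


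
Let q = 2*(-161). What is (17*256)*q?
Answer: -1401344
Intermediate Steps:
q = -322
(17*256)*q = (17*256)*(-322) = 4352*(-322) = -1401344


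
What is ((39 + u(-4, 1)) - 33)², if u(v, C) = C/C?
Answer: 49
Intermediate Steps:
u(v, C) = 1
((39 + u(-4, 1)) - 33)² = ((39 + 1) - 33)² = (40 - 33)² = 7² = 49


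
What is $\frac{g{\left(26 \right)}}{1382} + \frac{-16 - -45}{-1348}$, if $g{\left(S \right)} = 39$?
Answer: $\frac{6247}{931468} \approx 0.0067066$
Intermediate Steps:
$\frac{g{\left(26 \right)}}{1382} + \frac{-16 - -45}{-1348} = \frac{39}{1382} + \frac{-16 - -45}{-1348} = 39 \cdot \frac{1}{1382} + \left(-16 + 45\right) \left(- \frac{1}{1348}\right) = \frac{39}{1382} + 29 \left(- \frac{1}{1348}\right) = \frac{39}{1382} - \frac{29}{1348} = \frac{6247}{931468}$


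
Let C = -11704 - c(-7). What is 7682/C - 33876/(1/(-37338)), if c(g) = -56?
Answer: 7366556796671/5824 ≈ 1.2649e+9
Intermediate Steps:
C = -11648 (C = -11704 - 1*(-56) = -11704 + 56 = -11648)
7682/C - 33876/(1/(-37338)) = 7682/(-11648) - 33876/(1/(-37338)) = 7682*(-1/11648) - 33876/(-1/37338) = -3841/5824 - 33876*(-37338) = -3841/5824 + 1264862088 = 7366556796671/5824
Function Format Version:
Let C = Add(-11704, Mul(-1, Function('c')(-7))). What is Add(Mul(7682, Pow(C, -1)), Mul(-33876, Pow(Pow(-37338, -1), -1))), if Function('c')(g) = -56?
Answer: Rational(7366556796671, 5824) ≈ 1.2649e+9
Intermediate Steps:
C = -11648 (C = Add(-11704, Mul(-1, -56)) = Add(-11704, 56) = -11648)
Add(Mul(7682, Pow(C, -1)), Mul(-33876, Pow(Pow(-37338, -1), -1))) = Add(Mul(7682, Pow(-11648, -1)), Mul(-33876, Pow(Pow(-37338, -1), -1))) = Add(Mul(7682, Rational(-1, 11648)), Mul(-33876, Pow(Rational(-1, 37338), -1))) = Add(Rational(-3841, 5824), Mul(-33876, -37338)) = Add(Rational(-3841, 5824), 1264862088) = Rational(7366556796671, 5824)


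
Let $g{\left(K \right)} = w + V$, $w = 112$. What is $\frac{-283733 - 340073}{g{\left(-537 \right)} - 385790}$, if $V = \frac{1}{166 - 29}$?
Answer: $\frac{85461422}{52837885} \approx 1.6174$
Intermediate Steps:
$V = \frac{1}{137} \approx 0.0072993$
$g{\left(K \right)} = \frac{15345}{137}$ ($g{\left(K \right)} = 112 + \frac{1}{137} = \frac{15345}{137}$)
$\frac{-283733 - 340073}{g{\left(-537 \right)} - 385790} = \frac{-283733 - 340073}{\frac{15345}{137} - 385790} = - \frac{623806}{- \frac{52837885}{137}} = \left(-623806\right) \left(- \frac{137}{52837885}\right) = \frac{85461422}{52837885}$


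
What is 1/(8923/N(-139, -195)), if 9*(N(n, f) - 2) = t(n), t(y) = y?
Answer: -121/80307 ≈ -0.0015067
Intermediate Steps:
N(n, f) = 2 + n/9
1/(8923/N(-139, -195)) = 1/(8923/(2 + (⅑)*(-139))) = 1/(8923/(2 - 139/9)) = 1/(8923/(-121/9)) = 1/(8923*(-9/121)) = 1/(-80307/121) = -121/80307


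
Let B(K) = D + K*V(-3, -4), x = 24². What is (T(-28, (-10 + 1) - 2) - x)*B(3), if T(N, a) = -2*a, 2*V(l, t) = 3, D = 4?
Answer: -4709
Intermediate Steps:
V(l, t) = 3/2 (V(l, t) = (½)*3 = 3/2)
x = 576
B(K) = 4 + 3*K/2 (B(K) = 4 + K*(3/2) = 4 + 3*K/2)
(T(-28, (-10 + 1) - 2) - x)*B(3) = (-2*((-10 + 1) - 2) - 1*576)*(4 + (3/2)*3) = (-2*(-9 - 2) - 576)*(4 + 9/2) = (-2*(-11) - 576)*(17/2) = (22 - 576)*(17/2) = -554*17/2 = -4709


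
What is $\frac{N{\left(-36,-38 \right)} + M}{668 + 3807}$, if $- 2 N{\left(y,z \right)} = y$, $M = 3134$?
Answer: $\frac{3152}{4475} \approx 0.70436$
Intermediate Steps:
$N{\left(y,z \right)} = - \frac{y}{2}$
$\frac{N{\left(-36,-38 \right)} + M}{668 + 3807} = \frac{\left(- \frac{1}{2}\right) \left(-36\right) + 3134}{668 + 3807} = \frac{18 + 3134}{4475} = 3152 \cdot \frac{1}{4475} = \frac{3152}{4475}$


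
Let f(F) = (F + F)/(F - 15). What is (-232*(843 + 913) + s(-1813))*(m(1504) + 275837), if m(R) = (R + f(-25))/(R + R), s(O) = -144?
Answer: -84535111100155/752 ≈ -1.1241e+11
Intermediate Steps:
f(F) = 2*F/(-15 + F) (f(F) = (2*F)/(-15 + F) = 2*F/(-15 + F))
m(R) = (5/4 + R)/(2*R) (m(R) = (R + 2*(-25)/(-15 - 25))/(R + R) = (R + 2*(-25)/(-40))/((2*R)) = (R + 2*(-25)*(-1/40))*(1/(2*R)) = (R + 5/4)*(1/(2*R)) = (5/4 + R)*(1/(2*R)) = (5/4 + R)/(2*R))
(-232*(843 + 913) + s(-1813))*(m(1504) + 275837) = (-232*(843 + 913) - 144)*((⅛)*(5 + 4*1504)/1504 + 275837) = (-232*1756 - 144)*((⅛)*(1/1504)*(5 + 6016) + 275837) = (-407392 - 144)*((⅛)*(1/1504)*6021 + 275837) = -407536*(6021/12032 + 275837) = -407536*3318876805/12032 = -84535111100155/752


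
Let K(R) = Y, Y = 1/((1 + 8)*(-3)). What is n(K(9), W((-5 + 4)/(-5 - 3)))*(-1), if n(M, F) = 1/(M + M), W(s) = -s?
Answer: 27/2 ≈ 13.500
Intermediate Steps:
Y = -1/27 (Y = -⅓/9 = (⅑)*(-⅓) = -1/27 ≈ -0.037037)
K(R) = -1/27
n(M, F) = 1/(2*M)
n(K(9), W((-5 + 4)/(-5 - 3)))*(-1) = (1/(2*(-1/27)))*(-1) = ((½)*(-27))*(-1) = -27/2*(-1) = 27/2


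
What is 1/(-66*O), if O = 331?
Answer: -1/21846 ≈ -4.5775e-5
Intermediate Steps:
1/(-66*O) = 1/(-66*331) = 1/(-21846) = -1/21846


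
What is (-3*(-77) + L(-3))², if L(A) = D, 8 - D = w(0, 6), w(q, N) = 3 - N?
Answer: 58564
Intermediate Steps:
D = 11 (D = 8 - (3 - 1*6) = 8 - (3 - 6) = 8 - 1*(-3) = 8 + 3 = 11)
L(A) = 11
(-3*(-77) + L(-3))² = (-3*(-77) + 11)² = (231 + 11)² = 242² = 58564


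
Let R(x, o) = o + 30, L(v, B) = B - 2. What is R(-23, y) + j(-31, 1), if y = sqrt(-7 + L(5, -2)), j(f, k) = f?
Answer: -1 + I*sqrt(11) ≈ -1.0 + 3.3166*I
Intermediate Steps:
L(v, B) = -2 + B
y = I*sqrt(11) (y = sqrt(-7 + (-2 - 2)) = sqrt(-7 - 4) = sqrt(-11) = I*sqrt(11) ≈ 3.3166*I)
R(x, o) = 30 + o
R(-23, y) + j(-31, 1) = (30 + I*sqrt(11)) - 31 = -1 + I*sqrt(11)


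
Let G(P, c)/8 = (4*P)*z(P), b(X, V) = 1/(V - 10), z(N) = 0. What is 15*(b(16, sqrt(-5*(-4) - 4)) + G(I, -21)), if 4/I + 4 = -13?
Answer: -5/2 ≈ -2.5000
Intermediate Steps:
b(X, V) = 1/(-10 + V)
I = -4/17 (I = 4/(-4 - 13) = 4/(-17) = 4*(-1/17) = -4/17 ≈ -0.23529)
G(P, c) = 0 (G(P, c) = 8*((4*P)*0) = 8*0 = 0)
15*(b(16, sqrt(-5*(-4) - 4)) + G(I, -21)) = 15*(1/(-10 + sqrt(-5*(-4) - 4)) + 0) = 15*(1/(-10 + sqrt(20 - 4)) + 0) = 15*(1/(-10 + sqrt(16)) + 0) = 15*(1/(-10 + 4) + 0) = 15*(1/(-6) + 0) = 15*(-1/6 + 0) = 15*(-1/6) = -5/2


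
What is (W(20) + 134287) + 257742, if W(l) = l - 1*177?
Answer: 391872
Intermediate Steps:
W(l) = -177 + l (W(l) = l - 177 = -177 + l)
(W(20) + 134287) + 257742 = ((-177 + 20) + 134287) + 257742 = (-157 + 134287) + 257742 = 134130 + 257742 = 391872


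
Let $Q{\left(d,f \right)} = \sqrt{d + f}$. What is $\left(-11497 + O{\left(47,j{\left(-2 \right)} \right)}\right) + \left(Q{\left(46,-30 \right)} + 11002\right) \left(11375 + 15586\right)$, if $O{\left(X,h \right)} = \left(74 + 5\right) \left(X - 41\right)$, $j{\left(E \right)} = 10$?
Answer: $296721743$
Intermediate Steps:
$O{\left(X,h \right)} = -3239 + 79 X$ ($O{\left(X,h \right)} = 79 \left(-41 + X\right) = -3239 + 79 X$)
$\left(-11497 + O{\left(47,j{\left(-2 \right)} \right)}\right) + \left(Q{\left(46,-30 \right)} + 11002\right) \left(11375 + 15586\right) = \left(-11497 + \left(-3239 + 79 \cdot 47\right)\right) + \left(\sqrt{46 - 30} + 11002\right) \left(11375 + 15586\right) = \left(-11497 + \left(-3239 + 3713\right)\right) + \left(\sqrt{16} + 11002\right) 26961 = \left(-11497 + 474\right) + \left(4 + 11002\right) 26961 = -11023 + 11006 \cdot 26961 = -11023 + 296732766 = 296721743$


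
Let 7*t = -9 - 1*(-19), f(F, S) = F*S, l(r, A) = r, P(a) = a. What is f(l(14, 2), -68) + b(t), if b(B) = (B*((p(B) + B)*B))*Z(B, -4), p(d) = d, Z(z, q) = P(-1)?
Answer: -328536/343 ≈ -957.83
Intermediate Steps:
Z(z, q) = -1
t = 10/7 (t = (-9 - 1*(-19))/7 = (-9 + 19)/7 = (⅐)*10 = 10/7 ≈ 1.4286)
b(B) = -2*B³ (b(B) = (B*((B + B)*B))*(-1) = (B*((2*B)*B))*(-1) = (B*(2*B²))*(-1) = (2*B³)*(-1) = -2*B³)
f(l(14, 2), -68) + b(t) = 14*(-68) - 2*(10/7)³ = -952 - 2*1000/343 = -952 - 2000/343 = -328536/343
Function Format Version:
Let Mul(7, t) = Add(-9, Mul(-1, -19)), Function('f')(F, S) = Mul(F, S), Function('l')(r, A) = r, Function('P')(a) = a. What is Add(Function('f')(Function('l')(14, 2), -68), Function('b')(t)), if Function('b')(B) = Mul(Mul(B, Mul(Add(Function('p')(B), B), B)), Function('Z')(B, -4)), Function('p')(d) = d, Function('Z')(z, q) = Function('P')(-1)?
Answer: Rational(-328536, 343) ≈ -957.83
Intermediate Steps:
Function('Z')(z, q) = -1
t = Rational(10, 7) (t = Mul(Rational(1, 7), Add(-9, Mul(-1, -19))) = Mul(Rational(1, 7), Add(-9, 19)) = Mul(Rational(1, 7), 10) = Rational(10, 7) ≈ 1.4286)
Function('b')(B) = Mul(-2, Pow(B, 3)) (Function('b')(B) = Mul(Mul(B, Mul(Add(B, B), B)), -1) = Mul(Mul(B, Mul(Mul(2, B), B)), -1) = Mul(Mul(B, Mul(2, Pow(B, 2))), -1) = Mul(Mul(2, Pow(B, 3)), -1) = Mul(-2, Pow(B, 3)))
Add(Function('f')(Function('l')(14, 2), -68), Function('b')(t)) = Add(Mul(14, -68), Mul(-2, Pow(Rational(10, 7), 3))) = Add(-952, Mul(-2, Rational(1000, 343))) = Add(-952, Rational(-2000, 343)) = Rational(-328536, 343)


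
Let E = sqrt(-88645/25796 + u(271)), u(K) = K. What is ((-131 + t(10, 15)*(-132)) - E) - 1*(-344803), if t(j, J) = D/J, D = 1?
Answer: 1723316/5 - sqrt(44511455879)/12898 ≈ 3.4465e+5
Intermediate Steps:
t(j, J) = 1/J
E = sqrt(44511455879)/12898 (E = sqrt(-88645/25796 + 271) = sqrt(6902071/25796) = sqrt(44511455879)/12898 ≈ 16.357)
((-131 + t(10, 15)*(-132)) - E) - 1*(-344803) = ((-131 - 132/15) - sqrt(44511455879)/12898) - 1*(-344803) = ((-131 + (1/15)*(-132)) - sqrt(44511455879)/12898) + 344803 = ((-131 - 44/5) - sqrt(44511455879)/12898) + 344803 = (-699/5 - sqrt(44511455879)/12898) + 344803 = 1723316/5 - sqrt(44511455879)/12898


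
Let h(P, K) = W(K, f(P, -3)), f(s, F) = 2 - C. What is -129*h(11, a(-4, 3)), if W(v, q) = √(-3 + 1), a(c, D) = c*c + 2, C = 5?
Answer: -129*I*√2 ≈ -182.43*I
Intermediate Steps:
a(c, D) = 2 + c² (a(c, D) = c² + 2 = 2 + c²)
f(s, F) = -3 (f(s, F) = 2 - 1*5 = 2 - 5 = -3)
W(v, q) = I*√2 (W(v, q) = √(-2) = I*√2)
h(P, K) = I*√2
-129*h(11, a(-4, 3)) = -129*I*√2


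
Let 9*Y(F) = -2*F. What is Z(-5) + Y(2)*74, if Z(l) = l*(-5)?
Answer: -71/9 ≈ -7.8889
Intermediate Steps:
Z(l) = -5*l
Y(F) = -2*F/9 (Y(F) = (-2*F)/9 = -2*F/9)
Z(-5) + Y(2)*74 = -5*(-5) - 2/9*2*74 = 25 - 4/9*74 = 25 - 296/9 = -71/9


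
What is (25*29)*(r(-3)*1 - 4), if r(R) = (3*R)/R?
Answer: -725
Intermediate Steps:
r(R) = 3
(25*29)*(r(-3)*1 - 4) = (25*29)*(3*1 - 4) = 725*(3 - 4) = 725*(-1) = -725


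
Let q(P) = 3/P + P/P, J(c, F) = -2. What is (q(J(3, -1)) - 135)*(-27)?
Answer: 7317/2 ≈ 3658.5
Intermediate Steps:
q(P) = 1 + 3/P (q(P) = 3/P + 1 = 1 + 3/P)
(q(J(3, -1)) - 135)*(-27) = ((3 - 2)/(-2) - 135)*(-27) = (-½*1 - 135)*(-27) = (-½ - 135)*(-27) = -271/2*(-27) = 7317/2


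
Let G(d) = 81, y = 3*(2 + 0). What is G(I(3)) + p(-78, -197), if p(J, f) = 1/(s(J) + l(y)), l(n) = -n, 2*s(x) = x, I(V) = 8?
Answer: 3644/45 ≈ 80.978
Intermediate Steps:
y = 6 (y = 3*2 = 6)
s(x) = x/2
p(J, f) = 1/(-6 + J/2) (p(J, f) = 1/(J/2 - 1*6) = 1/(J/2 - 6) = 1/(-6 + J/2))
G(I(3)) + p(-78, -197) = 81 + 2/(-12 - 78) = 81 + 2/(-90) = 81 + 2*(-1/90) = 81 - 1/45 = 3644/45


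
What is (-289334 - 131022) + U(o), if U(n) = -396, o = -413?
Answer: -420752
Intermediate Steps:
(-289334 - 131022) + U(o) = (-289334 - 131022) - 396 = -420356 - 396 = -420752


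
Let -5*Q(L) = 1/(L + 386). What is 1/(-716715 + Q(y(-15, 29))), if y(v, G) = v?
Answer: -1855/1329506326 ≈ -1.3953e-6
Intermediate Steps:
Q(L) = -1/(5*(386 + L)) (Q(L) = -1/(5*(L + 386)) = -1/(5*(386 + L)))
1/(-716715 + Q(y(-15, 29))) = 1/(-716715 - 1/(1930 + 5*(-15))) = 1/(-716715 - 1/(1930 - 75)) = 1/(-716715 - 1/1855) = 1/(-1329506326/1855) = -1855/1329506326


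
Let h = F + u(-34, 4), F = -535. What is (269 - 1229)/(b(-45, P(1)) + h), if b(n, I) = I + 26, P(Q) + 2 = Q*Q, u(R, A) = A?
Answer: 480/253 ≈ 1.8972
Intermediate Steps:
h = -531 (h = -535 + 4 = -531)
P(Q) = -2 + Q**2 (P(Q) = -2 + Q*Q = -2 + Q**2)
b(n, I) = 26 + I
(269 - 1229)/(b(-45, P(1)) + h) = (269 - 1229)/((26 + (-2 + 1**2)) - 531) = -960/((26 + (-2 + 1)) - 531) = -960/((26 - 1) - 531) = -960/(25 - 531) = -960/(-506) = -960*(-1/506) = 480/253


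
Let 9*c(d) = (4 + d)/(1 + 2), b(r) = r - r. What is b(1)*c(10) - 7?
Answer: -7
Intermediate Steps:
b(r) = 0
c(d) = 4/27 + d/27 (c(d) = ((4 + d)/(1 + 2))/9 = ((4 + d)/3)/9 = ((4 + d)*(⅓))/9 = (4/3 + d/3)/9 = 4/27 + d/27)
b(1)*c(10) - 7 = 0*(4/27 + (1/27)*10) - 7 = 0*(4/27 + 10/27) - 7 = 0*(14/27) - 7 = 0 - 7 = -7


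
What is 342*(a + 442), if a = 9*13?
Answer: 191178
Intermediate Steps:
a = 117
342*(a + 442) = 342*(117 + 442) = 342*559 = 191178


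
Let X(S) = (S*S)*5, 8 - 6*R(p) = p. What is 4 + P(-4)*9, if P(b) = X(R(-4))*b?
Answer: -716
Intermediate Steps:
R(p) = 4/3 - p/6
X(S) = 5*S² (X(S) = S²*5 = 5*S²)
P(b) = 20*b (P(b) = (5*(4/3 - ⅙*(-4))²)*b = (5*(4/3 + ⅔)²)*b = (5*2²)*b = (5*4)*b = 20*b)
4 + P(-4)*9 = 4 + (20*(-4))*9 = 4 - 80*9 = 4 - 720 = -716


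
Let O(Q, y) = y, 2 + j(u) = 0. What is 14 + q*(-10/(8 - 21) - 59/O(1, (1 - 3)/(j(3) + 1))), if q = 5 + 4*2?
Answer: -719/2 ≈ -359.50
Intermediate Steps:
j(u) = -2 (j(u) = -2 + 0 = -2)
q = 13 (q = 5 + 8 = 13)
14 + q*(-10/(8 - 21) - 59/O(1, (1 - 3)/(j(3) + 1))) = 14 + 13*(-10/(8 - 21) - 59*(-2 + 1)/(1 - 3)) = 14 + 13*(-10/(-13) - 59/((-2/(-1)))) = 14 + 13*(-10*(-1/13) - 59/((-2*(-1)))) = 14 + 13*(10/13 - 59/2) = 14 + 13*(-747/26) = 14 - 747/2 = -719/2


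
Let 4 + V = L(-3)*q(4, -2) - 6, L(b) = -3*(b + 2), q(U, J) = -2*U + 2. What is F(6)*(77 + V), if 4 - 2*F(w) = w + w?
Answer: -196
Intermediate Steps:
F(w) = 2 - w (F(w) = 2 - (w + w)/2 = 2 - w)
q(U, J) = 2 - 2*U
L(b) = -6 - 3*b (L(b) = -3*(2 + b) = -6 - 3*b)
V = -28 (V = -4 + ((-6 - 3*(-3))*(2 - 2*4) - 6) = -4 + ((-6 + 9)*(2 - 8) - 6) = -4 + (3*(-6) - 6) = -4 + (-18 - 6) = -4 - 24 = -28)
F(6)*(77 + V) = (2 - 1*6)*(77 - 28) = (2 - 6)*49 = -4*49 = -196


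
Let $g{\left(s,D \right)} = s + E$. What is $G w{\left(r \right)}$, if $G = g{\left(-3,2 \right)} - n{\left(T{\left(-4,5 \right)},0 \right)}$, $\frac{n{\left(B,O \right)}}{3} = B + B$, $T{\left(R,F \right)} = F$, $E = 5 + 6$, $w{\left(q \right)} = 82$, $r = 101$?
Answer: $-1804$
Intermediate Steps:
$E = 11$
$g{\left(s,D \right)} = 11 + s$ ($g{\left(s,D \right)} = s + 11 = 11 + s$)
$n{\left(B,O \right)} = 6 B$ ($n{\left(B,O \right)} = 3 \left(B + B\right) = 3 \cdot 2 B = 6 B$)
$G = -22$ ($G = \left(11 - 3\right) - 6 \cdot 5 = 8 - 30 = -22$)
$G w{\left(r \right)} = \left(-22\right) 82 = -1804$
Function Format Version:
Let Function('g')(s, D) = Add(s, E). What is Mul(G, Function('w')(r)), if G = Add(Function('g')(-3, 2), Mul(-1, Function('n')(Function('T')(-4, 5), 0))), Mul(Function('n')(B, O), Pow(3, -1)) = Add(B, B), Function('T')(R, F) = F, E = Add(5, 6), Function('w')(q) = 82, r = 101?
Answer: -1804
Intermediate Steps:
E = 11
Function('g')(s, D) = Add(11, s) (Function('g')(s, D) = Add(s, 11) = Add(11, s))
Function('n')(B, O) = Mul(6, B) (Function('n')(B, O) = Mul(3, Add(B, B)) = Mul(3, Mul(2, B)) = Mul(6, B))
G = -22 (G = Add(Add(11, -3), Mul(-1, Mul(6, 5))) = Add(8, Mul(-1, 30)) = Add(8, -30) = -22)
Mul(G, Function('w')(r)) = Mul(-22, 82) = -1804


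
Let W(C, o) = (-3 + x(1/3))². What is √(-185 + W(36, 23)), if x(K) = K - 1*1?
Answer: 2*I*√386/3 ≈ 13.098*I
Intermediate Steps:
x(K) = -1 + K (x(K) = K - 1 = -1 + K)
W(C, o) = 121/9 (W(C, o) = (-3 + (-1 + 1/3))² = (-3 + (-1 + ⅓))² = (-3 - ⅔)² = (-11/3)² = 121/9)
√(-185 + W(36, 23)) = √(-185 + 121/9) = √(-1544/9) = 2*I*√386/3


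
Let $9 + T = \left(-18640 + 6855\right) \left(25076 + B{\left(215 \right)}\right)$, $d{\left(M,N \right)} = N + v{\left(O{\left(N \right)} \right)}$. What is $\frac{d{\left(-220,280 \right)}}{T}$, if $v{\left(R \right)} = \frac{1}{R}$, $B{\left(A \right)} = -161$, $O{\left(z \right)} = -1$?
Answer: $- \frac{93}{97874428} \approx -9.502 \cdot 10^{-7}$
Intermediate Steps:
$d{\left(M,N \right)} = -1 + N$ ($d{\left(M,N \right)} = N + \frac{1}{-1} = N - 1 = -1 + N$)
$T = -293623284$ ($T = -9 + \left(-18640 + 6855\right) \left(25076 - 161\right) = -9 - 293623275 = -293623284$)
$\frac{d{\left(-220,280 \right)}}{T} = \frac{-1 + 280}{-293623284} = 279 \left(- \frac{1}{293623284}\right) = - \frac{93}{97874428}$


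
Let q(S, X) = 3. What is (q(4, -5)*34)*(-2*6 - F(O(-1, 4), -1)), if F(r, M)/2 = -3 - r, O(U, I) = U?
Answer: -816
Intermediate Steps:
F(r, M) = -6 - 2*r (F(r, M) = 2*(-3 - r) = -6 - 2*r)
(q(4, -5)*34)*(-2*6 - F(O(-1, 4), -1)) = (3*34)*(-2*6 - (-6 - 2*(-1))) = 102*(-12 - (-6 + 2)) = 102*(-12 - 1*(-4)) = 102*(-12 + 4) = 102*(-8) = -816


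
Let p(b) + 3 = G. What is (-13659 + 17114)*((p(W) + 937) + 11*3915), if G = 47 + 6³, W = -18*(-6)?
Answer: 152925210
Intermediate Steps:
W = 108
G = 263 (G = 47 + 216 = 263)
p(b) = 260 (p(b) = -3 + 263 = 260)
(-13659 + 17114)*((p(W) + 937) + 11*3915) = (-13659 + 17114)*((260 + 937) + 11*3915) = 3455*(1197 + 43065) = 3455*44262 = 152925210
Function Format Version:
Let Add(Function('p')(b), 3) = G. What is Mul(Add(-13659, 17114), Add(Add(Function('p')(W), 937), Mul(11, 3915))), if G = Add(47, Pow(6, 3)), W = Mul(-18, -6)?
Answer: 152925210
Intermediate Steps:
W = 108
G = 263 (G = Add(47, 216) = 263)
Function('p')(b) = 260 (Function('p')(b) = Add(-3, 263) = 260)
Mul(Add(-13659, 17114), Add(Add(Function('p')(W), 937), Mul(11, 3915))) = Mul(Add(-13659, 17114), Add(Add(260, 937), Mul(11, 3915))) = Mul(3455, Add(1197, 43065)) = Mul(3455, 44262) = 152925210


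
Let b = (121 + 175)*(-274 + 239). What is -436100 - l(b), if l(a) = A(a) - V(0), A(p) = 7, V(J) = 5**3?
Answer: -435982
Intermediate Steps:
V(J) = 125
b = -10360 (b = 296*(-35) = -10360)
l(a) = -118 (l(a) = 7 - 1*125 = 7 - 125 = -118)
-436100 - l(b) = -436100 - 1*(-118) = -436100 + 118 = -435982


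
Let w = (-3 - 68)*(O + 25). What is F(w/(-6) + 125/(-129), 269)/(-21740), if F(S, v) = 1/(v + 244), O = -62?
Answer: -1/11152620 ≈ -8.9665e-8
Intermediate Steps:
w = 2627 (w = (-3 - 68)*(-62 + 25) = -71*(-37) = 2627)
F(S, v) = 1/(244 + v)
F(w/(-6) + 125/(-129), 269)/(-21740) = 1/((244 + 269)*(-21740)) = -1/21740/513 = (1/513)*(-1/21740) = -1/11152620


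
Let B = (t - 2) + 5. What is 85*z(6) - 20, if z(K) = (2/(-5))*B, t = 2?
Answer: -190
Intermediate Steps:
B = 5 (B = (2 - 2) + 5 = 0 + 5 = 5)
z(K) = -2 (z(K) = (2/(-5))*5 = (2*(-⅕))*5 = -⅖*5 = -2)
85*z(6) - 20 = 85*(-2) - 20 = -170 - 20 = -190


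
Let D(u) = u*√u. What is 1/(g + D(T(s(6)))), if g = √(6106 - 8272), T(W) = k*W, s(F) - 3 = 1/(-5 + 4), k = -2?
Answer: -4*I/1051 - 19*I*√6/2102 ≈ -0.025947*I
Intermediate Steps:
s(F) = 2 (s(F) = 3 + 1/(-5 + 4) = 3 + 1/(-1) = 3 - 1 = 2)
T(W) = -2*W
g = 19*I*√6 (g = √(-2166) = 19*I*√6 ≈ 46.54*I)
D(u) = u^(3/2)
1/(g + D(T(s(6)))) = 1/(19*I*√6 + (-2*2)^(3/2)) = 1/(19*I*√6 + (-4)^(3/2)) = 1/(19*I*√6 - 8*I) = 1/(-8*I + 19*I*√6)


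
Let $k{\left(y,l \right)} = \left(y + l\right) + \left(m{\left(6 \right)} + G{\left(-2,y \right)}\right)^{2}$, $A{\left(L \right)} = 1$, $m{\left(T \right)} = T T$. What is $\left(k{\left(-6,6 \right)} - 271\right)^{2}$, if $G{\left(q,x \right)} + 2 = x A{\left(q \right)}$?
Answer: $263169$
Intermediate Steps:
$m{\left(T \right)} = T^{2}$
$G{\left(q,x \right)} = -2 + x$ ($G{\left(q,x \right)} = -2 + x 1 = -2 + x$)
$k{\left(y,l \right)} = l + y + \left(34 + y\right)^{2}$ ($k{\left(y,l \right)} = \left(y + l\right) + \left(6^{2} + \left(-2 + y\right)\right)^{2} = \left(l + y\right) + \left(36 + \left(-2 + y\right)\right)^{2} = \left(l + y\right) + \left(34 + y\right)^{2} = l + y + \left(34 + y\right)^{2}$)
$\left(k{\left(-6,6 \right)} - 271\right)^{2} = \left(\left(6 - 6 + \left(34 - 6\right)^{2}\right) - 271\right)^{2} = \left(\left(6 - 6 + 28^{2}\right) - 271\right)^{2} = \left(\left(6 - 6 + 784\right) - 271\right)^{2} = \left(784 - 271\right)^{2} = 513^{2} = 263169$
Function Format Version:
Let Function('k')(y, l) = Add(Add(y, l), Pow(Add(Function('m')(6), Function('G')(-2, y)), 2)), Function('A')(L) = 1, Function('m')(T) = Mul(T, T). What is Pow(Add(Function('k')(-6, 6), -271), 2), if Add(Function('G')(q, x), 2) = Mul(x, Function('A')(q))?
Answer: 263169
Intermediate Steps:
Function('m')(T) = Pow(T, 2)
Function('G')(q, x) = Add(-2, x) (Function('G')(q, x) = Add(-2, Mul(x, 1)) = Add(-2, x))
Function('k')(y, l) = Add(l, y, Pow(Add(34, y), 2)) (Function('k')(y, l) = Add(Add(y, l), Pow(Add(Pow(6, 2), Add(-2, y)), 2)) = Add(Add(l, y), Pow(Add(36, Add(-2, y)), 2)) = Add(Add(l, y), Pow(Add(34, y), 2)) = Add(l, y, Pow(Add(34, y), 2)))
Pow(Add(Function('k')(-6, 6), -271), 2) = Pow(Add(Add(6, -6, Pow(Add(34, -6), 2)), -271), 2) = Pow(Add(Add(6, -6, Pow(28, 2)), -271), 2) = Pow(Add(Add(6, -6, 784), -271), 2) = Pow(Add(784, -271), 2) = Pow(513, 2) = 263169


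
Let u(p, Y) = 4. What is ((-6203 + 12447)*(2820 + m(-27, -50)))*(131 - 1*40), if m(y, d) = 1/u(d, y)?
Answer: 1602477331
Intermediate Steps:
m(y, d) = ¼ (m(y, d) = 1/4 = ¼)
((-6203 + 12447)*(2820 + m(-27, -50)))*(131 - 1*40) = ((-6203 + 12447)*(2820 + ¼))*(131 - 1*40) = (6244*(11281/4))*(131 - 40) = 17609641*91 = 1602477331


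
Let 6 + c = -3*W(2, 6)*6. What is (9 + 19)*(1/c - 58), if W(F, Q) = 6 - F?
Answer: -63350/39 ≈ -1624.4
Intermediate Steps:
c = -78 (c = -6 - 3*(6 - 1*2)*6 = -6 - 3*(6 - 2)*6 = -6 - 3*4*6 = -6 - 12*6 = -6 - 72 = -78)
(9 + 19)*(1/c - 58) = (9 + 19)*(1/(-78) - 58) = 28*(-1/78 - 58) = 28*(-4525/78) = -63350/39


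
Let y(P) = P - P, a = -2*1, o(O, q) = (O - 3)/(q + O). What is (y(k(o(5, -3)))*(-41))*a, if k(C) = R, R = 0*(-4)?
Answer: 0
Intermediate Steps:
o(O, q) = (-3 + O)/(O + q)
R = 0
k(C) = 0
a = -2
y(P) = 0
(y(k(o(5, -3)))*(-41))*a = (0*(-41))*(-2) = 0*(-2) = 0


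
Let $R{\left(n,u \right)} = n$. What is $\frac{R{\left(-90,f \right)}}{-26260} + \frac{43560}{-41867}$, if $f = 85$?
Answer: $- \frac{114011757}{109942742} \approx -1.037$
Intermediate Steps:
$\frac{R{\left(-90,f \right)}}{-26260} + \frac{43560}{-41867} = - \frac{90}{-26260} + \frac{43560}{-41867} = \left(-90\right) \left(- \frac{1}{26260}\right) + 43560 \left(- \frac{1}{41867}\right) = \frac{9}{2626} - \frac{43560}{41867} = - \frac{114011757}{109942742}$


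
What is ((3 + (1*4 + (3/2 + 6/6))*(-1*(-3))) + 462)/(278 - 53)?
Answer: 323/150 ≈ 2.1533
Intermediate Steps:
((3 + (1*4 + (3/2 + 6/6))*(-1*(-3))) + 462)/(278 - 53) = ((3 + (4 + (3*(½) + 6*(⅙)))*3) + 462)/225 = ((3 + (4 + (3/2 + 1))*3) + 462)*(1/225) = ((3 + (4 + 5/2)*3) + 462)*(1/225) = ((3 + (13/2)*3) + 462)*(1/225) = ((3 + 39/2) + 462)*(1/225) = (45/2 + 462)*(1/225) = (969/2)*(1/225) = 323/150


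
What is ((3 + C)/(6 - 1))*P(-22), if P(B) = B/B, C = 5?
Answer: 8/5 ≈ 1.6000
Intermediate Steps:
P(B) = 1
((3 + C)/(6 - 1))*P(-22) = ((3 + 5)/(6 - 1))*1 = (8/5)*1 = 8/5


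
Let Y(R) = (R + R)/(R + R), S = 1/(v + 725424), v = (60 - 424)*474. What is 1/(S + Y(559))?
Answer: 552888/552889 ≈ 1.0000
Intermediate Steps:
v = -172536 (v = -364*474 = -172536)
S = 1/552888 (S = 1/(-172536 + 725424) = 1/552888 ≈ 1.8087e-6)
Y(R) = 1 (Y(R) = (2*R)/((2*R)) = (2*R)*(1/(2*R)) = 1)
1/(S + Y(559)) = 1/(1/552888 + 1) = 1/(552889/552888) = 552888/552889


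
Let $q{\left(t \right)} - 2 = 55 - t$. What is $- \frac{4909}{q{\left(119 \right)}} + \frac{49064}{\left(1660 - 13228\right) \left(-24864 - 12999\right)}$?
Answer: $\frac{67191907382}{848623419} \approx 79.177$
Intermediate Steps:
$q{\left(t \right)} = 57 - t$ ($q{\left(t \right)} = 2 - \left(-55 + t\right) = 57 - t$)
$- \frac{4909}{q{\left(119 \right)}} + \frac{49064}{\left(1660 - 13228\right) \left(-24864 - 12999\right)} = - \frac{4909}{57 - 119} + \frac{49064}{\left(1660 - 13228\right) \left(-24864 - 12999\right)} = - \frac{4909}{57 - 119} + \frac{49064}{\left(-11568\right) \left(-37863\right)} = - \frac{4909}{-62} + \frac{49064}{437999184} = \left(-4909\right) \left(- \frac{1}{62}\right) + 49064 \cdot \frac{1}{437999184} = \frac{4909}{62} + \frac{6133}{54749898} = \frac{67191907382}{848623419}$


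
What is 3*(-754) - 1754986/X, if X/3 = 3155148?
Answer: -10706294657/4732722 ≈ -2262.2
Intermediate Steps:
X = 9465444 (X = 3*3155148 = 9465444)
3*(-754) - 1754986/X = 3*(-754) - 1754986/9465444 = -2262 - 1754986*1/9465444 = -2262 - 877493/4732722 = -10706294657/4732722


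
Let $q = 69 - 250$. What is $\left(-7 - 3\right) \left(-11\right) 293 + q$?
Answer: $32049$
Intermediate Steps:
$q = -181$
$\left(-7 - 3\right) \left(-11\right) 293 + q = \left(-7 - 3\right) \left(-11\right) 293 - 181 = \left(-10\right) \left(-11\right) 293 - 181 = 110 \cdot 293 - 181 = 32230 - 181 = 32049$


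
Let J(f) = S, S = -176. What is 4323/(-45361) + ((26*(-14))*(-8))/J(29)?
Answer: -8303255/498971 ≈ -16.641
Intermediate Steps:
J(f) = -176
4323/(-45361) + ((26*(-14))*(-8))/J(29) = 4323/(-45361) + ((26*(-14))*(-8))/(-176) = 4323*(-1/45361) - 364*(-8)*(-1/176) = -4323/45361 + 2912*(-1/176) = -4323/45361 - 182/11 = -8303255/498971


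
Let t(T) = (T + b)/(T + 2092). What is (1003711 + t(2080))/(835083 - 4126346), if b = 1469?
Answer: -598212263/1961592748 ≈ -0.30496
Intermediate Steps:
t(T) = (1469 + T)/(2092 + T) (t(T) = (T + 1469)/(T + 2092) = (1469 + T)/(2092 + T))
(1003711 + t(2080))/(835083 - 4126346) = (1003711 + (1469 + 2080)/(2092 + 2080))/(835083 - 4126346) = (1003711 + 3549/4172)/(-3291263) = (1003711 + (1/4172)*3549)*(-1/3291263) = (1003711 + 507/596)*(-1/3291263) = (598212263/596)*(-1/3291263) = -598212263/1961592748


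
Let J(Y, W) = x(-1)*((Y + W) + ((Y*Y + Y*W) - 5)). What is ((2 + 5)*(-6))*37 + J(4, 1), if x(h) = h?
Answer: -1574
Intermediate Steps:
J(Y, W) = 5 - W - Y - Y² - W*Y (J(Y, W) = -((Y + W) + ((Y*Y + Y*W) - 5)) = -((W + Y) + ((Y² + W*Y) - 5)) = -((W + Y) + (-5 + Y² + W*Y)) = -(-5 + W + Y + Y² + W*Y) = 5 - W - Y - Y² - W*Y)
((2 + 5)*(-6))*37 + J(4, 1) = ((2 + 5)*(-6))*37 + (5 - 1*1 - 1*4 - 1*4² - 1*1*4) = (7*(-6))*37 + (5 - 1 - 4 - 1*16 - 4) = -42*37 + (5 - 1 - 4 - 16 - 4) = -1554 - 20 = -1574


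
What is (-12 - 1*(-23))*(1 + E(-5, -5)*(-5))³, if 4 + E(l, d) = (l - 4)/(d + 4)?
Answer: -152064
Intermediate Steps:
E(l, d) = -4 + (-4 + l)/(4 + d) (E(l, d) = -4 + (l - 4)/(d + 4) = -4 + (-4 + l)/(4 + d))
(-12 - 1*(-23))*(1 + E(-5, -5)*(-5))³ = (-12 - 1*(-23))*(1 + ((-20 - 5 - 4*(-5))/(4 - 5))*(-5))³ = (-12 + 23)*(1 + ((-20 - 5 + 20)/(-1))*(-5))³ = 11*(1 - 1*(-5)*(-5))³ = 11*(1 + 5*(-5))³ = 11*(1 - 25)³ = 11*(-24)³ = 11*(-13824) = -152064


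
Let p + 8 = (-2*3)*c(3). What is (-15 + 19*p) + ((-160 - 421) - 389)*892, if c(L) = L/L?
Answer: -865521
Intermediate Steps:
c(L) = 1
p = -14 (p = -8 - 2*3*1 = -8 - 6*1 = -8 - 6 = -14)
(-15 + 19*p) + ((-160 - 421) - 389)*892 = (-15 + 19*(-14)) + ((-160 - 421) - 389)*892 = (-15 - 266) + (-581 - 389)*892 = -281 - 970*892 = -281 - 865240 = -865521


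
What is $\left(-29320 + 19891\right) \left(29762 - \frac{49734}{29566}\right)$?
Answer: $- \frac{4148258179191}{14783} \approx -2.8061 \cdot 10^{8}$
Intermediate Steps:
$\left(-29320 + 19891\right) \left(29762 - \frac{49734}{29566}\right) = - 9429 \left(29762 - \frac{24867}{14783}\right) = \left(-9429\right) \frac{439946779}{14783} = - \frac{4148258179191}{14783}$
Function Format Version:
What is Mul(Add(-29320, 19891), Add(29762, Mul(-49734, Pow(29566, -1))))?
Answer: Rational(-4148258179191, 14783) ≈ -2.8061e+8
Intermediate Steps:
Mul(Add(-29320, 19891), Add(29762, Mul(-49734, Pow(29566, -1)))) = Mul(-9429, Add(29762, Mul(-49734, Rational(1, 29566)))) = Mul(-9429, Add(29762, Rational(-24867, 14783))) = Mul(-9429, Rational(439946779, 14783)) = Rational(-4148258179191, 14783)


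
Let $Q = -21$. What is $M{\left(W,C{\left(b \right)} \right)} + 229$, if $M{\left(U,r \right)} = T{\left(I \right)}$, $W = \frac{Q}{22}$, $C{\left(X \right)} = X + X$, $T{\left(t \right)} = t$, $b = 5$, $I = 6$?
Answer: $235$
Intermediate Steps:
$C{\left(X \right)} = 2 X$
$W = - \frac{21}{22} \approx -0.95455$
$M{\left(U,r \right)} = 6$
$M{\left(W,C{\left(b \right)} \right)} + 229 = 6 + 229 = 235$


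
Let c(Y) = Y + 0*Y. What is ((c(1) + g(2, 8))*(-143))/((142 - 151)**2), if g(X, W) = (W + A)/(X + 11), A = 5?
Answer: -286/81 ≈ -3.5309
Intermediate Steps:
g(X, W) = (5 + W)/(11 + X) (g(X, W) = (W + 5)/(X + 11) = (5 + W)/(11 + X))
c(Y) = Y (c(Y) = Y + 0 = Y)
((c(1) + g(2, 8))*(-143))/((142 - 151)**2) = ((1 + (5 + 8)/(11 + 2))*(-143))/((142 - 151)**2) = ((1 + 13/13)*(-143))/((-9)**2) = ((1 + (1/13)*13)*(-143))/81 = ((1 + 1)*(-143))*(1/81) = (2*(-143))*(1/81) = -286*1/81 = -286/81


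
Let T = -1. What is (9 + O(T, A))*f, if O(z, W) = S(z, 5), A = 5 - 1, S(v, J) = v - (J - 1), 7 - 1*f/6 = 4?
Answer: 72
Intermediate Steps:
f = 18 (f = 42 - 6*4 = 42 - 24 = 18)
S(v, J) = 1 + v - J (S(v, J) = v - (-1 + J) = v + (1 - J) = 1 + v - J)
A = 4
O(z, W) = -4 + z (O(z, W) = 1 + z - 1*5 = 1 + z - 5 = -4 + z)
(9 + O(T, A))*f = (9 + (-4 - 1))*18 = (9 - 5)*18 = 4*18 = 72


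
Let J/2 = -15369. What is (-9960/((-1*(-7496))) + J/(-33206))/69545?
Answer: -6269982/1081912329995 ≈ -5.7953e-6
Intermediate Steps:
J = -30738 (J = 2*(-15369) = -30738)
(-9960/((-1*(-7496))) + J/(-33206))/69545 = (-9960/((-1*(-7496))) - 30738/(-33206))/69545 = (-9960/7496 - 30738*(-1/33206))*(1/69545) = (-9960*1/7496 + 15369/16603)*(1/69545) = (-1245/937 + 15369/16603)*(1/69545) = -6269982/15557011*1/69545 = -6269982/1081912329995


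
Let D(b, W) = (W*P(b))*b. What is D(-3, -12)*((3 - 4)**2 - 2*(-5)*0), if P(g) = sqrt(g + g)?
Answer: 36*I*sqrt(6) ≈ 88.182*I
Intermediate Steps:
P(g) = sqrt(2)*sqrt(g) (P(g) = sqrt(2*g) = sqrt(2)*sqrt(g))
D(b, W) = W*sqrt(2)*b**(3/2) (D(b, W) = (W*(sqrt(2)*sqrt(b)))*b = (W*sqrt(2)*sqrt(b))*b = W*sqrt(2)*b**(3/2))
D(-3, -12)*((3 - 4)**2 - 2*(-5)*0) = (-12*sqrt(2)*(-3)**(3/2))*((3 - 4)**2 - 2*(-5)*0) = (-12*sqrt(2)*(-3*I*sqrt(3)))*((-1)**2 + 10*0) = (36*I*sqrt(6))*(1 + 0) = (36*I*sqrt(6))*1 = 36*I*sqrt(6)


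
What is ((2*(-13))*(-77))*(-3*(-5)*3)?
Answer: 90090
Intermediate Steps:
((2*(-13))*(-77))*(-3*(-5)*3) = (-26*(-77))*(15*3) = 2002*45 = 90090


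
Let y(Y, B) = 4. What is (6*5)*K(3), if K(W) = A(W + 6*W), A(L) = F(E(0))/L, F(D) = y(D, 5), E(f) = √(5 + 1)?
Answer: 40/7 ≈ 5.7143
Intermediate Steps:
E(f) = √6
F(D) = 4
A(L) = 4/L
K(W) = 4/(7*W) (K(W) = 4/(W + 6*W) = 4/((7*W)) = 4*(1/(7*W)) = 4/(7*W))
(6*5)*K(3) = (6*5)*((4/7)/3) = 30*((4/7)*(⅓)) = 30*(4/21) = 40/7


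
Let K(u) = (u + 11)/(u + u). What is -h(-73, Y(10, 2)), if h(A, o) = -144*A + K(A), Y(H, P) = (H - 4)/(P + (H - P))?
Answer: -767407/73 ≈ -10512.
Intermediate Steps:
K(u) = (11 + u)/(2*u) (K(u) = (11 + u)/((2*u)) = (11 + u)*(1/(2*u)) = (11 + u)/(2*u))
Y(H, P) = (-4 + H)/H
h(A, o) = -144*A + (11 + A)/(2*A)
-h(-73, Y(10, 2)) = -(11 - 73 - 288*(-73)²)/(2*(-73)) = -(-1)*(11 - 73 - 288*5329)/(2*73) = -(-1)*(11 - 73 - 1534752)/(2*73) = -(-1)*(-1534814)/(2*73) = -1*767407/73 = -767407/73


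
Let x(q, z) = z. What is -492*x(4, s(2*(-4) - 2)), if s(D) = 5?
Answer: -2460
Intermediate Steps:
-492*x(4, s(2*(-4) - 2)) = -492*5 = -2460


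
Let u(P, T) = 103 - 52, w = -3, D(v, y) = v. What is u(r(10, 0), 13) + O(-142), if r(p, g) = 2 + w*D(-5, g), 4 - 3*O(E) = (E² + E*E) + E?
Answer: -13343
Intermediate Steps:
O(E) = 4/3 - 2*E²/3 - E/3 (O(E) = 4/3 - ((E² + E*E) + E)/3 = 4/3 - ((E² + E²) + E)/3 = 4/3 - (2*E² + E)/3 = 4/3 - (E + 2*E²)/3 = 4/3 + (-2*E²/3 - E/3) = 4/3 - 2*E²/3 - E/3)
r(p, g) = 17 (r(p, g) = 2 - 3*(-5) = 2 + 15 = 17)
u(P, T) = 51
u(r(10, 0), 13) + O(-142) = 51 + (4/3 - ⅔*(-142)² - ⅓*(-142)) = 51 + (4/3 - ⅔*20164 + 142/3) = 51 + (4/3 - 40328/3 + 142/3) = 51 - 13394 = -13343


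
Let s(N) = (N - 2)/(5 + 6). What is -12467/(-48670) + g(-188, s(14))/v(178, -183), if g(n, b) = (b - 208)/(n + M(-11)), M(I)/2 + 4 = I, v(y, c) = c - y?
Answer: 5340817353/21066274130 ≈ 0.25352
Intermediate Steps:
M(I) = -8 + 2*I
s(N) = -2/11 + N/11 (s(N) = (-2 + N)/11 = (-2 + N)*(1/11) = -2/11 + N/11)
g(n, b) = (-208 + b)/(-30 + n) (g(n, b) = (b - 208)/(n + (-8 + 2*(-11))) = (-208 + b)/(n + (-8 - 22)) = (-208 + b)/(n - 30) = (-208 + b)/(-30 + n))
-12467/(-48670) + g(-188, s(14))/v(178, -183) = -12467/(-48670) + ((-208 + (-2/11 + (1/11)*14))/(-30 - 188))/(-183 - 1*178) = -12467*(-1/48670) + ((-208 + (-2/11 + 14/11))/(-218))/(-183 - 178) = 12467/48670 - (-208 + 12/11)/218/(-361) = 12467/48670 - 1/218*(-2276/11)*(-1/361) = 12467/48670 + (1138/1199)*(-1/361) = 12467/48670 - 1138/432839 = 5340817353/21066274130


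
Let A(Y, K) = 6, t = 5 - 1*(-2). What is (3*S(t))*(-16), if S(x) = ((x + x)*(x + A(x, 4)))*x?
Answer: -61152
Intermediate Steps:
t = 7 (t = 5 + 2 = 7)
S(x) = 2*x**2*(6 + x) (S(x) = ((x + x)*(x + 6))*x = ((2*x)*(6 + x))*x = (2*x*(6 + x))*x = 2*x**2*(6 + x))
(3*S(t))*(-16) = (3*(2*7**2*(6 + 7)))*(-16) = (3*(2*49*13))*(-16) = (3*1274)*(-16) = 3822*(-16) = -61152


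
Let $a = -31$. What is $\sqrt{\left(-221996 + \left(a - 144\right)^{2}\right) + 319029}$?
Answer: $\sqrt{127658} \approx 357.29$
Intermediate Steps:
$\sqrt{\left(-221996 + \left(a - 144\right)^{2}\right) + 319029} = \sqrt{\left(-221996 + \left(-31 - 144\right)^{2}\right) + 319029} = \sqrt{\left(-221996 + \left(-175\right)^{2}\right) + 319029} = \sqrt{\left(-221996 + 30625\right) + 319029} = \sqrt{-191371 + 319029} = \sqrt{127658}$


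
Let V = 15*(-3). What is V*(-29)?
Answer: 1305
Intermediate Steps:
V = -45
V*(-29) = -45*(-29) = 1305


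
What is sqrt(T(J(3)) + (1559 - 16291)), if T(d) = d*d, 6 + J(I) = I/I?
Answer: I*sqrt(14707) ≈ 121.27*I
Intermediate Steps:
J(I) = -5 (J(I) = -6 + I/I = -6 + 1 = -5)
T(d) = d**2
sqrt(T(J(3)) + (1559 - 16291)) = sqrt((-5)**2 + (1559 - 16291)) = sqrt(25 - 14732) = sqrt(-14707) = I*sqrt(14707)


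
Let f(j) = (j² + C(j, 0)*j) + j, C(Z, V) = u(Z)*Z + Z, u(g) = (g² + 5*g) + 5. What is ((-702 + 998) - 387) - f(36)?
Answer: -1922095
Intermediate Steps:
u(g) = 5 + g² + 5*g
C(Z, V) = Z + Z*(5 + Z² + 5*Z) (C(Z, V) = (5 + Z² + 5*Z)*Z + Z = Z*(5 + Z² + 5*Z) + Z = Z + Z*(5 + Z² + 5*Z))
f(j) = j + j² + j²*(6 + j² + 5*j) (f(j) = (j² + (j*(6 + j² + 5*j))*j) + j = (j² + j²*(6 + j² + 5*j)) + j = j + j² + j²*(6 + j² + 5*j))
((-702 + 998) - 387) - f(36) = ((-702 + 998) - 387) - 36*(1 + 36 + 36*(6 + 36² + 5*36)) = (296 - 387) - 36*(1 + 36 + 36*(6 + 1296 + 180)) = -91 - 36*(1 + 36 + 36*1482) = -91 - 36*(1 + 36 + 53352) = -91 - 36*53389 = -91 - 1*1922004 = -91 - 1922004 = -1922095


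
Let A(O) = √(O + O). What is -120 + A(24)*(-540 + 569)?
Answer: -120 + 116*√3 ≈ 80.918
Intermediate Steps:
A(O) = √2*√O (A(O) = √(2*O) = √2*√O)
-120 + A(24)*(-540 + 569) = -120 + (√2*√24)*(-540 + 569) = -120 + (√2*(2*√6))*29 = -120 + (4*√3)*29 = -120 + 116*√3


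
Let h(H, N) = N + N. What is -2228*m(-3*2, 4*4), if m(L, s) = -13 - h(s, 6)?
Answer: 55700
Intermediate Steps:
h(H, N) = 2*N
m(L, s) = -25 (m(L, s) = -13 - 2*6 = -13 - 1*12 = -13 - 12 = -25)
-2228*m(-3*2, 4*4) = -2228*(-25) = 55700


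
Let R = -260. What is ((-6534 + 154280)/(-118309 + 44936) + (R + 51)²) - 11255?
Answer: 2379045152/73373 ≈ 32424.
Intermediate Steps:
((-6534 + 154280)/(-118309 + 44936) + (R + 51)²) - 11255 = ((-6534 + 154280)/(-118309 + 44936) + (-260 + 51)²) - 11255 = (147746/(-73373) + (-209)²) - 11255 = (147746*(-1/73373) + 43681) - 11255 = (-147746/73373 + 43681) - 11255 = 3204858267/73373 - 11255 = 2379045152/73373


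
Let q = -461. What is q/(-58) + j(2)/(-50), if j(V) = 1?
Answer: 5748/725 ≈ 7.9283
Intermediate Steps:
q/(-58) + j(2)/(-50) = -461/(-58) + 1/(-50) = -461*(-1/58) + 1*(-1/50) = 461/58 - 1/50 = 5748/725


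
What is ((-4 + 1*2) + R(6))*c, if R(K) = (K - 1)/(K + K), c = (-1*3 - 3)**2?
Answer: -57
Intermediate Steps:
c = 36 (c = (-3 - 3)**2 = (-6)**2 = 36)
R(K) = (-1 + K)/(2*K) (R(K) = (-1 + K)/((2*K)) = (-1 + K)*(1/(2*K)) = (-1 + K)/(2*K))
((-4 + 1*2) + R(6))*c = ((-4 + 1*2) + (1/2)*(-1 + 6)/6)*36 = ((-4 + 2) + (1/2)*(1/6)*5)*36 = (-2 + 5/12)*36 = -19/12*36 = -57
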